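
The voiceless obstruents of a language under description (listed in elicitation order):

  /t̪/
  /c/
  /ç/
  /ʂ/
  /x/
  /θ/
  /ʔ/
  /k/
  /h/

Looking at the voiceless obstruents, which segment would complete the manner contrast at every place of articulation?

Stop: /t̪/ (dental), /c/ (palatal), /k/ (velar), /ʔ/ (glottal).
Fricative: /θ/ (dental), /ʂ/ (retroflex), /ç/ (palatal), /x/ (velar), /h/ (glottal).
The retroflex row has no stop member, so the gap is the retroflex stop /ʈ/.

/ʈ/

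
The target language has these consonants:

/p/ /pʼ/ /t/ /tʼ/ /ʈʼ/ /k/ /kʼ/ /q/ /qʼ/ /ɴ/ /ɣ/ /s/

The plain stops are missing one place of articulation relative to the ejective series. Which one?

retroflex

place of articulation  plain     ejective
bilabial          p         pʼ      
alveolar          t         tʼ      
retroflex         —         ʈʼ      
velar             k         kʼ      
uvular            q         qʼ      
Every place of articulation has a plain member except retroflex, where /ʈ/ would be expected.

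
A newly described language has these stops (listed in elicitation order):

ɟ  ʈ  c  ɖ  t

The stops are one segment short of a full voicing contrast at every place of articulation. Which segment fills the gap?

place of articulation  voiceless  voiced  
alveolar          t         —       
retroflex         ʈ         ɖ       
palatal           c         ɟ       
The alveolar row has no voiced member, so the gap is the voiced alveolar stop /d/.

/d/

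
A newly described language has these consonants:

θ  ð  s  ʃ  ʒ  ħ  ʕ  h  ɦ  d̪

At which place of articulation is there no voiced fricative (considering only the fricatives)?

alveolar

place of articulation  voiceless  voiced  
dental            θ         ð       
alveolar          s         —       
postalveolar      ʃ         ʒ       
pharyngeal        ħ         ʕ       
glottal           h         ɦ       
Every place of articulation has a voiced member except alveolar, where /z/ would be expected.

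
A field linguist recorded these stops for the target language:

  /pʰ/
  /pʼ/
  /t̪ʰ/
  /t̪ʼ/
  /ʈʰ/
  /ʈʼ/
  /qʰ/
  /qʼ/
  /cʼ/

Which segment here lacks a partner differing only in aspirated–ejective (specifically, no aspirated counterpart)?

Bilabial: /pʰ/ ~ /pʼ/
Dental: /t̪ʰ/ ~ /t̪ʼ/
Retroflex: /ʈʰ/ ~ /ʈʼ/
Uvular: /qʰ/ ~ /qʼ/
Palatal: only /cʼ/ (ejective); no aspirated partner.
So /cʼ/ is the unpaired segment.

/cʼ/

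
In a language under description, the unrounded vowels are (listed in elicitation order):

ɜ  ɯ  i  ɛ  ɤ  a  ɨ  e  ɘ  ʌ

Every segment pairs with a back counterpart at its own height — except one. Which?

/a/

High: /i/ ~ /ɨ/ ~ /ɯ/
High-mid: /e/ ~ /ɘ/ ~ /ɤ/
Low-mid: /ɛ/ ~ /ɜ/ ~ /ʌ/
Low: only /a/ (front); no back partner.
So /a/ is the unpaired segment.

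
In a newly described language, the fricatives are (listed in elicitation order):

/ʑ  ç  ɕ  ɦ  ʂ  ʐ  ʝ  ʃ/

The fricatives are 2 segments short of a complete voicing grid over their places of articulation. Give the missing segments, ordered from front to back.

Voiceless: /ʃ/ (postalveolar), /ʂ/ (retroflex), /ɕ/ (alveolo-palatal), /ç/ (palatal).
Voiced: /ʐ/ (retroflex), /ʑ/ (alveolo-palatal), /ʝ/ (palatal), /ɦ/ (glottal).
Gaps, from front to back: postalveolar lacks voiced (/ʒ/); glottal lacks voiceless (/h/).

/ʒ/, /h/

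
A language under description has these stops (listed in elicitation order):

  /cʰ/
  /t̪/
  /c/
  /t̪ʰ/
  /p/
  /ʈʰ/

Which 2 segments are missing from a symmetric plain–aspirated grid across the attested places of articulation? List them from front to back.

place of articulation  plain     aspirated
bilabial          p         —       
dental            t̪        t̪ʰ     
retroflex         —         ʈʰ      
palatal           c         cʰ      
Gaps, from front to back: bilabial lacks aspirated (/pʰ/); retroflex lacks plain (/ʈ/).

/pʰ/, /ʈ/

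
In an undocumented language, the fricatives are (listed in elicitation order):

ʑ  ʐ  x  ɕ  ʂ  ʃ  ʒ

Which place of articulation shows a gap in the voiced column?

postalveolar: voiceless /ʃ/, voiced /ʒ/.
retroflex: voiceless /ʂ/, voiced /ʐ/.
alveolo-palatal: voiceless /ɕ/, voiced /ʑ/.
velar: voiceless /x/, voiced —.
Every place of articulation has a voiced member except velar, where /ɣ/ would be expected.

velar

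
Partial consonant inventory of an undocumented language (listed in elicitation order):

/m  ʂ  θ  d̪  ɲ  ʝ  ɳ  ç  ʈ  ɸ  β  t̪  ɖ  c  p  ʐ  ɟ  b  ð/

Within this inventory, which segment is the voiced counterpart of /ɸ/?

/β/

/ɸ/ is a voiceless bilabial fricative.
The voiced counterpart is a voiced bilabial fricative — in this inventory, /β/.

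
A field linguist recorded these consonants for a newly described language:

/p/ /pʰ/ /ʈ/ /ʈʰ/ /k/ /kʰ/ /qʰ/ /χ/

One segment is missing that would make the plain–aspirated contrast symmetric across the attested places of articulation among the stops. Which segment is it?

/q/

Plain: /p/ (bilabial), /ʈ/ (retroflex), /k/ (velar).
Aspirated: /pʰ/ (bilabial), /ʈʰ/ (retroflex), /kʰ/ (velar), /qʰ/ (uvular).
The uvular row has no plain member, so the gap is the plain uvular stop /q/.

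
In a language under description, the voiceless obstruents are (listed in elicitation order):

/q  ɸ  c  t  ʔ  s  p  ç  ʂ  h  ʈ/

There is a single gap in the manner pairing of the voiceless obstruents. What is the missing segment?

/χ/

bilabial: stop /p/, fricative /ɸ/.
alveolar: stop /t/, fricative /s/.
retroflex: stop /ʈ/, fricative /ʂ/.
palatal: stop /c/, fricative /ç/.
uvular: stop /q/, fricative —.
glottal: stop /ʔ/, fricative /h/.
The uvular row has no fricative member, so the gap is the uvular fricative /χ/.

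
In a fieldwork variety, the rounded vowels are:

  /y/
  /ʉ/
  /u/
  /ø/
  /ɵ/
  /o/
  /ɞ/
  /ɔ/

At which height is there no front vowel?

height            front     central   back    
high              y         ʉ         u       
high-mid          ø         ɵ         o       
low-mid           —         ɞ         ɔ       
Every height has a front member except low-mid, where /œ/ would be expected.

low-mid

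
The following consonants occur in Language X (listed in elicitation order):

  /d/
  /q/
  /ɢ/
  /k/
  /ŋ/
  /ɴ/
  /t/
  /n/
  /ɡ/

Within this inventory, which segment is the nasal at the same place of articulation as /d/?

/n/

/d/ is a voiced alveolar stop.
The nasal at the same place is an alveolar nasal — in this inventory, /n/.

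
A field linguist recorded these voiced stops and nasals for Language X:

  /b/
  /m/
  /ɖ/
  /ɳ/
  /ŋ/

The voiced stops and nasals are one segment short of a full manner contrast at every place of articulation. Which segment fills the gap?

/ɡ/

Oral stop: /b/ (bilabial), /ɖ/ (retroflex).
Nasal: /m/ (bilabial), /ɳ/ (retroflex), /ŋ/ (velar).
The velar row has no oral stop member, so the gap is the velar oral stop /ɡ/.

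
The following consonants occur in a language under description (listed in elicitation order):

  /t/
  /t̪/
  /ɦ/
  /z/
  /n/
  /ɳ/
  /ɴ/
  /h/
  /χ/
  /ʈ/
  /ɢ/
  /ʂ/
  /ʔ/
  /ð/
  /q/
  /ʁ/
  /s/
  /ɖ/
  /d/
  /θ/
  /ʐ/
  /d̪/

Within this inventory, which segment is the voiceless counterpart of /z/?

/s/

/z/ is a voiced alveolar fricative.
The voiceless counterpart is a voiceless alveolar fricative — in this inventory, /s/.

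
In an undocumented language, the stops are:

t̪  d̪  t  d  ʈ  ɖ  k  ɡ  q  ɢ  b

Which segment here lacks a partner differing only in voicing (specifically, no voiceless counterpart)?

Dental: /t̪/ ~ /d̪/
Alveolar: /t/ ~ /d/
Retroflex: /ʈ/ ~ /ɖ/
Velar: /k/ ~ /ɡ/
Uvular: /q/ ~ /ɢ/
Bilabial: only /b/ (voiced); no voiceless partner.
So /b/ is the unpaired segment.

/b/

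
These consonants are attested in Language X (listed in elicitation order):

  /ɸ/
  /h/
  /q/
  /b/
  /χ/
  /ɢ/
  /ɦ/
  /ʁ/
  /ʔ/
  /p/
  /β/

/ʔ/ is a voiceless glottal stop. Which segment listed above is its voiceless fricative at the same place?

/h/

The voiceless fricative at the same place is a voiceless glottal fricative — in this inventory, /h/.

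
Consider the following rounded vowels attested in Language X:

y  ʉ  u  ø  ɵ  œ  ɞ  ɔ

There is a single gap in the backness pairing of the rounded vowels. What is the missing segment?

/o/

height            front     central   back    
high              y         ʉ         u       
high-mid          ø         ɵ         —       
low-mid           œ         ɞ         ɔ       
The high-mid row has no back member, so the gap is the high-mid back rounded vowel /o/.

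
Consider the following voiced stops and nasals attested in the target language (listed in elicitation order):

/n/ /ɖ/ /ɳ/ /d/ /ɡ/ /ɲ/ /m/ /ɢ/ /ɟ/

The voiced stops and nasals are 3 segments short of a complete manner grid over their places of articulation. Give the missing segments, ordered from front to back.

Oral stop: /d/ (alveolar), /ɖ/ (retroflex), /ɟ/ (palatal), /ɡ/ (velar), /ɢ/ (uvular).
Nasal: /m/ (bilabial), /n/ (alveolar), /ɳ/ (retroflex), /ɲ/ (palatal).
Gaps, from front to back: bilabial lacks oral stop (/b/); velar lacks nasal (/ŋ/); uvular lacks nasal (/ɴ/).

/b/, /ŋ/, /ɴ/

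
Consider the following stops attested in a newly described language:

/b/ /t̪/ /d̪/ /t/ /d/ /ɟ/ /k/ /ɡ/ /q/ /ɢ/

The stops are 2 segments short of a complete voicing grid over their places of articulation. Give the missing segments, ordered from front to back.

/p/, /c/

place of articulation  voiceless  voiced  
bilabial          —         b       
dental            t̪        d̪      
alveolar          t         d       
palatal           —         ɟ       
velar             k         ɡ       
uvular            q         ɢ       
Gaps, from front to back: bilabial lacks voiceless (/p/); palatal lacks voiceless (/c/).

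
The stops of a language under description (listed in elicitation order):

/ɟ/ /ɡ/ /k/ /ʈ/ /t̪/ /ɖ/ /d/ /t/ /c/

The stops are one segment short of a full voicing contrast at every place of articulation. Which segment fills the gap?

/d̪/

Voiceless: /t̪/ (dental), /t/ (alveolar), /ʈ/ (retroflex), /c/ (palatal), /k/ (velar).
Voiced: /d/ (alveolar), /ɖ/ (retroflex), /ɟ/ (palatal), /ɡ/ (velar).
The dental row has no voiced member, so the gap is the voiced dental stop /d̪/.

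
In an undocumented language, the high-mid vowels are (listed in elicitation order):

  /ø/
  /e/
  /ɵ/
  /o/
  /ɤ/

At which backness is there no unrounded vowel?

central

backness          unrounded  rounded 
front             e         ø       
central           —         ɵ       
back              ɤ         o       
Every backness has an unrounded member except central, where /ɘ/ would be expected.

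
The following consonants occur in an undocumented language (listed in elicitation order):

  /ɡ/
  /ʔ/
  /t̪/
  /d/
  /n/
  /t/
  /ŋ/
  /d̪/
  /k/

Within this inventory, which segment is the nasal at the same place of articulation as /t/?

/t/ is a voiceless alveolar stop.
The nasal at the same place is an alveolar nasal — in this inventory, /n/.

/n/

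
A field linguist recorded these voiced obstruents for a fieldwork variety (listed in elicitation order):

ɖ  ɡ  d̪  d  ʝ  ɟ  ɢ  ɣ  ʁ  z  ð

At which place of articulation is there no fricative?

dental: stop /d̪/, fricative /ð/.
alveolar: stop /d/, fricative /z/.
retroflex: stop /ɖ/, fricative —.
palatal: stop /ɟ/, fricative /ʝ/.
velar: stop /ɡ/, fricative /ɣ/.
uvular: stop /ɢ/, fricative /ʁ/.
Every place of articulation has a fricative member except retroflex, where /ʐ/ would be expected.

retroflex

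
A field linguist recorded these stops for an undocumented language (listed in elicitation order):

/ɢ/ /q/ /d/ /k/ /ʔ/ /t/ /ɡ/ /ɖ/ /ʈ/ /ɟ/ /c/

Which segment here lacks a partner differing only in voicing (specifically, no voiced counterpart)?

/ʔ/

Alveolar: /t/ ~ /d/
Retroflex: /ʈ/ ~ /ɖ/
Palatal: /c/ ~ /ɟ/
Velar: /k/ ~ /ɡ/
Uvular: /q/ ~ /ɢ/
Glottal: only /ʔ/ (voiceless); no voiced partner.
So /ʔ/ is the unpaired segment.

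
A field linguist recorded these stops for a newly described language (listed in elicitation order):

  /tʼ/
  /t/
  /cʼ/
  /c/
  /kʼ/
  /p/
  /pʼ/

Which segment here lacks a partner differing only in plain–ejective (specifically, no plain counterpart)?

Bilabial: /p/ ~ /pʼ/
Alveolar: /t/ ~ /tʼ/
Palatal: /c/ ~ /cʼ/
Velar: only /kʼ/ (ejective); no plain partner.
So /kʼ/ is the unpaired segment.

/kʼ/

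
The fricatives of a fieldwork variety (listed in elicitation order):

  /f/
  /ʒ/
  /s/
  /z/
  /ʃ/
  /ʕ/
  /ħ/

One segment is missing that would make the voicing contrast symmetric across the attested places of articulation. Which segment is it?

/v/

place of articulation  voiceless  voiced  
labiodental       f         —       
alveolar          s         z       
postalveolar      ʃ         ʒ       
pharyngeal        ħ         ʕ       
The labiodental row has no voiced member, so the gap is the voiced labiodental fricative /v/.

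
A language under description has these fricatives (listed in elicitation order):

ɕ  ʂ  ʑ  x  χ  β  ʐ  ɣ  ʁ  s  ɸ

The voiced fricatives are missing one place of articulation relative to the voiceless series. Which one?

bilabial: voiceless /ɸ/, voiced /β/.
alveolar: voiceless /s/, voiced —.
retroflex: voiceless /ʂ/, voiced /ʐ/.
alveolo-palatal: voiceless /ɕ/, voiced /ʑ/.
velar: voiceless /x/, voiced /ɣ/.
uvular: voiceless /χ/, voiced /ʁ/.
Every place of articulation has a voiced member except alveolar, where /z/ would be expected.

alveolar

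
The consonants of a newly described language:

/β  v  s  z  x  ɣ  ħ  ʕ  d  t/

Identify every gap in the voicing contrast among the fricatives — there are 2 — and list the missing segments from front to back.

place of articulation  voiceless  voiced  
bilabial          —         β       
labiodental       —         v       
alveolar          s         z       
velar             x         ɣ       
pharyngeal        ħ         ʕ       
Gaps, from front to back: bilabial lacks voiceless (/ɸ/); labiodental lacks voiceless (/f/).

/ɸ/, /f/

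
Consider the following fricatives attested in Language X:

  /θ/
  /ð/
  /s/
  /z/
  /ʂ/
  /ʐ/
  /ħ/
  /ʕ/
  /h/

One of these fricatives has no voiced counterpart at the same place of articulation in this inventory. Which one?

/h/

Dental: /θ/ ~ /ð/
Alveolar: /s/ ~ /z/
Retroflex: /ʂ/ ~ /ʐ/
Pharyngeal: /ħ/ ~ /ʕ/
Glottal: only /h/ (voiceless); no voiced partner.
So /h/ is the unpaired segment.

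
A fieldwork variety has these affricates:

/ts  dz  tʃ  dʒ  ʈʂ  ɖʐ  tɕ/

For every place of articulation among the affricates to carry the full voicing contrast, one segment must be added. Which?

/dʑ/

alveolar: voiceless /ts/, voiced /dz/.
postalveolar: voiceless /tʃ/, voiced /dʒ/.
retroflex: voiceless /ʈʂ/, voiced /ɖʐ/.
alveolo-palatal: voiceless /tɕ/, voiced —.
The alveolo-palatal row has no voiced member, so the gap is the voiced alveolo-palatal affricate /dʑ/.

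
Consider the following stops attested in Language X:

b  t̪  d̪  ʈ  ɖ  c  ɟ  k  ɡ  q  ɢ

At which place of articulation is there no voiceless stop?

bilabial

bilabial: voiceless —, voiced /b/.
dental: voiceless /t̪/, voiced /d̪/.
retroflex: voiceless /ʈ/, voiced /ɖ/.
palatal: voiceless /c/, voiced /ɟ/.
velar: voiceless /k/, voiced /ɡ/.
uvular: voiceless /q/, voiced /ɢ/.
Every place of articulation has a voiceless member except bilabial, where /p/ would be expected.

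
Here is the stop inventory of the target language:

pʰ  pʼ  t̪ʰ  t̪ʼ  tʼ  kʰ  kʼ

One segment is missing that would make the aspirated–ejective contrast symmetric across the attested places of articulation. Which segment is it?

place of articulation  aspirated  ejective
bilabial          pʰ        pʼ      
dental            t̪ʰ       t̪ʼ     
alveolar          —         tʼ      
velar             kʰ        kʼ      
The alveolar row has no aspirated member, so the gap is the aspirated alveolar stop /tʰ/.

/tʰ/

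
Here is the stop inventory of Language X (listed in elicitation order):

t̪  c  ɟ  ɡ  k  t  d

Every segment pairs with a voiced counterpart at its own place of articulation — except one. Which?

Alveolar: /t/ ~ /d/
Palatal: /c/ ~ /ɟ/
Velar: /k/ ~ /ɡ/
Dental: only /t̪/ (voiceless); no voiced partner.
So /t̪/ is the unpaired segment.

/t̪/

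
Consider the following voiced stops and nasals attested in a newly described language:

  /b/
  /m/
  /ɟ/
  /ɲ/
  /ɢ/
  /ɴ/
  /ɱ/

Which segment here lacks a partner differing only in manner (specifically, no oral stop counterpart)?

Bilabial: /b/ ~ /m/
Palatal: /ɟ/ ~ /ɲ/
Uvular: /ɢ/ ~ /ɴ/
Labiodental: only /ɱ/ (nasal); no oral stop partner.
So /ɱ/ is the unpaired segment.

/ɱ/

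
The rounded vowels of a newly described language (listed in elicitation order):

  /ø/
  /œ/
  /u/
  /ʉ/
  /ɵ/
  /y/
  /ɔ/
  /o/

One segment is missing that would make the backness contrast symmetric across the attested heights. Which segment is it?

Front: /y/ (high), /ø/ (high-mid), /œ/ (low-mid).
Central: /ʉ/ (high), /ɵ/ (high-mid).
Back: /u/ (high), /o/ (high-mid), /ɔ/ (low-mid).
The low-mid row has no central member, so the gap is the low-mid central rounded vowel /ɞ/.

/ɞ/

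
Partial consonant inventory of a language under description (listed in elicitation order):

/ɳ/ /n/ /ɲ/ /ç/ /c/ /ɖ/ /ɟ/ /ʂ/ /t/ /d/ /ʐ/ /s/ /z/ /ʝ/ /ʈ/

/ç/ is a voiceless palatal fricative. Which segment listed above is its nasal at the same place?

The nasal at the same place is a palatal nasal — in this inventory, /ɲ/.

/ɲ/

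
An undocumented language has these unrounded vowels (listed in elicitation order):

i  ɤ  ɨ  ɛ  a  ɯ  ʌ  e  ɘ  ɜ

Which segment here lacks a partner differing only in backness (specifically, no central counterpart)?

High: /i/ ~ /ɨ/ ~ /ɯ/
High-mid: /e/ ~ /ɘ/ ~ /ɤ/
Low-mid: /ɛ/ ~ /ɜ/ ~ /ʌ/
Low: only /a/ (front); no central partner.
So /a/ is the unpaired segment.

/a/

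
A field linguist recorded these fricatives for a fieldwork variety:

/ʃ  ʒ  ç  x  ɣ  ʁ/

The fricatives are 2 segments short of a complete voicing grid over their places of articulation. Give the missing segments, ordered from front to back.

Voiceless: /ʃ/ (postalveolar), /ç/ (palatal), /x/ (velar).
Voiced: /ʒ/ (postalveolar), /ɣ/ (velar), /ʁ/ (uvular).
Gaps, from front to back: palatal lacks voiced (/ʝ/); uvular lacks voiceless (/χ/).

/ʝ/, /χ/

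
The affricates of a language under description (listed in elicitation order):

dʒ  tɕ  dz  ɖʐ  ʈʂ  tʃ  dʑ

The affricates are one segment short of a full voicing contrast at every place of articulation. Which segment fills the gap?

/ts/

alveolar: voiceless —, voiced /dz/.
postalveolar: voiceless /tʃ/, voiced /dʒ/.
retroflex: voiceless /ʈʂ/, voiced /ɖʐ/.
alveolo-palatal: voiceless /tɕ/, voiced /dʑ/.
The alveolar row has no voiceless member, so the gap is the voiceless alveolar affricate /ts/.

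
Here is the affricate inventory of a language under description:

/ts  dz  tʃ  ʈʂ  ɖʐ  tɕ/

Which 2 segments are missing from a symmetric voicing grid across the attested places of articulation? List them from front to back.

alveolar: voiceless /ts/, voiced /dz/.
postalveolar: voiceless /tʃ/, voiced —.
retroflex: voiceless /ʈʂ/, voiced /ɖʐ/.
alveolo-palatal: voiceless /tɕ/, voiced —.
Gaps, from front to back: postalveolar lacks voiced (/dʒ/); alveolo-palatal lacks voiced (/dʑ/).

/dʒ/, /dʑ/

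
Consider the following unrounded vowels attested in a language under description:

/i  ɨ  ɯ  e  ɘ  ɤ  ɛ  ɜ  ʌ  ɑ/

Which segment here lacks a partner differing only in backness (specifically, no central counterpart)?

High: /i/ ~ /ɨ/ ~ /ɯ/
High-mid: /e/ ~ /ɘ/ ~ /ɤ/
Low-mid: /ɛ/ ~ /ɜ/ ~ /ʌ/
Low: only /ɑ/ (back); no central partner.
So /ɑ/ is the unpaired segment.

/ɑ/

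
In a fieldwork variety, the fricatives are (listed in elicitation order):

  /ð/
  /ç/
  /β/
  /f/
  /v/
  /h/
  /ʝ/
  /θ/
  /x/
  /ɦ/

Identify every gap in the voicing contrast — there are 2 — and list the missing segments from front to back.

place of articulation  voiceless  voiced  
bilabial          —         β       
labiodental       f         v       
dental            θ         ð       
palatal           ç         ʝ       
velar             x         —       
glottal           h         ɦ       
Gaps, from front to back: bilabial lacks voiceless (/ɸ/); velar lacks voiced (/ɣ/).

/ɸ/, /ɣ/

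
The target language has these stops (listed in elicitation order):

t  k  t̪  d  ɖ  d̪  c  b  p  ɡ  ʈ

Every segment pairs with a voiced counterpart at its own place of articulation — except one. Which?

/c/

Bilabial: /p/ ~ /b/
Dental: /t̪/ ~ /d̪/
Alveolar: /t/ ~ /d/
Retroflex: /ʈ/ ~ /ɖ/
Velar: /k/ ~ /ɡ/
Palatal: only /c/ (voiceless); no voiced partner.
So /c/ is the unpaired segment.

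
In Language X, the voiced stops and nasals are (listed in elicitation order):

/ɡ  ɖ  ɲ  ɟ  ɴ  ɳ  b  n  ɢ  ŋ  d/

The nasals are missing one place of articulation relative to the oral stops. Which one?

bilabial

place of articulation  oral stop  nasal   
bilabial          b         —       
alveolar          d         n       
retroflex         ɖ         ɳ       
palatal           ɟ         ɲ       
velar             ɡ         ŋ       
uvular            ɢ         ɴ       
Every place of articulation has a nasal member except bilabial, where /m/ would be expected.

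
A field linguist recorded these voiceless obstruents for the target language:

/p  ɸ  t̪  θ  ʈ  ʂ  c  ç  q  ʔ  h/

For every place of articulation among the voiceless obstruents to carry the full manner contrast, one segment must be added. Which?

/χ/

bilabial: stop /p/, fricative /ɸ/.
dental: stop /t̪/, fricative /θ/.
retroflex: stop /ʈ/, fricative /ʂ/.
palatal: stop /c/, fricative /ç/.
uvular: stop /q/, fricative —.
glottal: stop /ʔ/, fricative /h/.
The uvular row has no fricative member, so the gap is the uvular fricative /χ/.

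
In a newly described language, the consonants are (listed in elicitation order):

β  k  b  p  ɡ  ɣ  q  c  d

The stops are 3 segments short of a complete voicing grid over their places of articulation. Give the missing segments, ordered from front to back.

bilabial: voiceless /p/, voiced /b/.
alveolar: voiceless —, voiced /d/.
palatal: voiceless /c/, voiced —.
velar: voiceless /k/, voiced /ɡ/.
uvular: voiceless /q/, voiced —.
Gaps, from front to back: alveolar lacks voiceless (/t/); palatal lacks voiced (/ɟ/); uvular lacks voiced (/ɢ/).

/t/, /ɟ/, /ɢ/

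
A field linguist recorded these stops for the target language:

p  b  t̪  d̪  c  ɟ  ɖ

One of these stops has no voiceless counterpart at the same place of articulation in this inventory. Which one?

Bilabial: /p/ ~ /b/
Dental: /t̪/ ~ /d̪/
Palatal: /c/ ~ /ɟ/
Retroflex: only /ɖ/ (voiced); no voiceless partner.
So /ɖ/ is the unpaired segment.

/ɖ/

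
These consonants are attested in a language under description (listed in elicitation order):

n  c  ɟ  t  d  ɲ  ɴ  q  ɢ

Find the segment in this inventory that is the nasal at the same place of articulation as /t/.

/n/

/t/ is a voiceless alveolar stop.
The nasal at the same place is an alveolar nasal — in this inventory, /n/.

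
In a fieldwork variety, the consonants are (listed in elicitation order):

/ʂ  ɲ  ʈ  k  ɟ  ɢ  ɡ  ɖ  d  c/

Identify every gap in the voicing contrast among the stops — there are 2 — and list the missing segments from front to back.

/t/, /q/

alveolar: voiceless —, voiced /d/.
retroflex: voiceless /ʈ/, voiced /ɖ/.
palatal: voiceless /c/, voiced /ɟ/.
velar: voiceless /k/, voiced /ɡ/.
uvular: voiceless —, voiced /ɢ/.
Gaps, from front to back: alveolar lacks voiceless (/t/); uvular lacks voiceless (/q/).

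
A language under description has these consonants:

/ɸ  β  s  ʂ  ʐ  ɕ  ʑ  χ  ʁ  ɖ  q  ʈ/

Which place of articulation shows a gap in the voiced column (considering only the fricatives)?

alveolar

place of articulation  voiceless  voiced  
bilabial          ɸ         β       
alveolar          s         —       
retroflex         ʂ         ʐ       
alveolo-palatal   ɕ         ʑ       
uvular            χ         ʁ       
Every place of articulation has a voiced member except alveolar, where /z/ would be expected.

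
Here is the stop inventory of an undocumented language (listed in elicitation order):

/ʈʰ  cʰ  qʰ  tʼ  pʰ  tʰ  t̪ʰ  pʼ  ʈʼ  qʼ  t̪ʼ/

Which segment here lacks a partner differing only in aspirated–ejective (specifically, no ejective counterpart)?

/cʰ/

Bilabial: /pʰ/ ~ /pʼ/
Dental: /t̪ʰ/ ~ /t̪ʼ/
Alveolar: /tʰ/ ~ /tʼ/
Retroflex: /ʈʰ/ ~ /ʈʼ/
Uvular: /qʰ/ ~ /qʼ/
Palatal: only /cʰ/ (aspirated); no ejective partner.
So /cʰ/ is the unpaired segment.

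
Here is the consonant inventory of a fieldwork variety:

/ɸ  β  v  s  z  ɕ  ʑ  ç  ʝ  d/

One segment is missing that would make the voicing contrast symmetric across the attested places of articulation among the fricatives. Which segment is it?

Voiceless: /ɸ/ (bilabial), /s/ (alveolar), /ɕ/ (alveolo-palatal), /ç/ (palatal).
Voiced: /β/ (bilabial), /v/ (labiodental), /z/ (alveolar), /ʑ/ (alveolo-palatal), /ʝ/ (palatal).
The labiodental row has no voiceless member, so the gap is the voiceless labiodental fricative /f/.

/f/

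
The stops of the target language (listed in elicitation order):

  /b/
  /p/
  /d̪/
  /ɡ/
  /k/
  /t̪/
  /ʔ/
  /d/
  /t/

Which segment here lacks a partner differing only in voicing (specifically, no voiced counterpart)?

/ʔ/

Bilabial: /p/ ~ /b/
Dental: /t̪/ ~ /d̪/
Alveolar: /t/ ~ /d/
Velar: /k/ ~ /ɡ/
Glottal: only /ʔ/ (voiceless); no voiced partner.
So /ʔ/ is the unpaired segment.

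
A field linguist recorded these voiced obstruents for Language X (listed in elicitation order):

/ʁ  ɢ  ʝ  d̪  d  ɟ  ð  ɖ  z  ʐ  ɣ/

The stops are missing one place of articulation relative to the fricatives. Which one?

dental: stop /d̪/, fricative /ð/.
alveolar: stop /d/, fricative /z/.
retroflex: stop /ɖ/, fricative /ʐ/.
palatal: stop /ɟ/, fricative /ʝ/.
velar: stop —, fricative /ɣ/.
uvular: stop /ɢ/, fricative /ʁ/.
Every place of articulation has a stop member except velar, where /ɡ/ would be expected.

velar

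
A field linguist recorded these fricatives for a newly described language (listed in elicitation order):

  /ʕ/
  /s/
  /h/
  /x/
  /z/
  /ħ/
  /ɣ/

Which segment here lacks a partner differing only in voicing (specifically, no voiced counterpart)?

Alveolar: /s/ ~ /z/
Velar: /x/ ~ /ɣ/
Pharyngeal: /ħ/ ~ /ʕ/
Glottal: only /h/ (voiceless); no voiced partner.
So /h/ is the unpaired segment.

/h/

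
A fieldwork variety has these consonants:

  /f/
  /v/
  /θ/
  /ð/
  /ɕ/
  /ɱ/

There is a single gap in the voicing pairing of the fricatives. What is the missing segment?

place of articulation  voiceless  voiced  
labiodental       f         v       
dental            θ         ð       
alveolo-palatal   ɕ         —       
The alveolo-palatal row has no voiced member, so the gap is the voiced alveolo-palatal fricative /ʑ/.

/ʑ/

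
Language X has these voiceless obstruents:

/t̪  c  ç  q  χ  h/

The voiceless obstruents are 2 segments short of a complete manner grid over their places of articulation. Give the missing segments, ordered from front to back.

/θ/, /ʔ/

Stop: /t̪/ (dental), /c/ (palatal), /q/ (uvular).
Fricative: /ç/ (palatal), /χ/ (uvular), /h/ (glottal).
Gaps, from front to back: dental lacks fricative (/θ/); glottal lacks stop (/ʔ/).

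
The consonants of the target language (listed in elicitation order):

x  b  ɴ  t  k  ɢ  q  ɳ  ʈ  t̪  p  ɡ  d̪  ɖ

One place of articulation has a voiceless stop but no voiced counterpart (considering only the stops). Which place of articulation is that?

place of articulation  voiceless  voiced  
bilabial          p         b       
dental            t̪        d̪      
alveolar          t         —       
retroflex         ʈ         ɖ       
velar             k         ɡ       
uvular            q         ɢ       
Every place of articulation has a voiced member except alveolar, where /d/ would be expected.

alveolar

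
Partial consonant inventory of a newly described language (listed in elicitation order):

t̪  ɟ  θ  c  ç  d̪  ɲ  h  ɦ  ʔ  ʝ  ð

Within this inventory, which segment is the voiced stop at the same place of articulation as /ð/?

/d̪/

/ð/ is a voiced dental fricative.
The voiced stop at the same place is a voiced dental stop — in this inventory, /d̪/.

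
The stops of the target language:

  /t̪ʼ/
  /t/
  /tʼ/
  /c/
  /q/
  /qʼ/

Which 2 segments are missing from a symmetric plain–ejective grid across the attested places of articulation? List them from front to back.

/t̪/, /cʼ/

dental: plain —, ejective /t̪ʼ/.
alveolar: plain /t/, ejective /tʼ/.
palatal: plain /c/, ejective —.
uvular: plain /q/, ejective /qʼ/.
Gaps, from front to back: dental lacks plain (/t̪/); palatal lacks ejective (/cʼ/).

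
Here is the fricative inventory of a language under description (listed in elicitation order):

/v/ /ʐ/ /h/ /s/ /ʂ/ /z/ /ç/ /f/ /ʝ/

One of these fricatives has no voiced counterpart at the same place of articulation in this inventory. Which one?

Labiodental: /f/ ~ /v/
Alveolar: /s/ ~ /z/
Retroflex: /ʂ/ ~ /ʐ/
Palatal: /ç/ ~ /ʝ/
Glottal: only /h/ (voiceless); no voiced partner.
So /h/ is the unpaired segment.

/h/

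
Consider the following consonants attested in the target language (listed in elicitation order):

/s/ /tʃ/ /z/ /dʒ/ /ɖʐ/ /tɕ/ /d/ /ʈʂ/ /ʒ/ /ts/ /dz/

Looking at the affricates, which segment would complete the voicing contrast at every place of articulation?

alveolar: voiceless /ts/, voiced /dz/.
postalveolar: voiceless /tʃ/, voiced /dʒ/.
retroflex: voiceless /ʈʂ/, voiced /ɖʐ/.
alveolo-palatal: voiceless /tɕ/, voiced —.
The alveolo-palatal row has no voiced member, so the gap is the voiced alveolo-palatal affricate /dʑ/.

/dʑ/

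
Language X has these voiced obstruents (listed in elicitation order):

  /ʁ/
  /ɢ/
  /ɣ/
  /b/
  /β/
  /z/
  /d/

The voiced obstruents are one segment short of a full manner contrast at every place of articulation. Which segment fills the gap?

/ɡ/

Stop: /b/ (bilabial), /d/ (alveolar), /ɢ/ (uvular).
Fricative: /β/ (bilabial), /z/ (alveolar), /ɣ/ (velar), /ʁ/ (uvular).
The velar row has no stop member, so the gap is the velar stop /ɡ/.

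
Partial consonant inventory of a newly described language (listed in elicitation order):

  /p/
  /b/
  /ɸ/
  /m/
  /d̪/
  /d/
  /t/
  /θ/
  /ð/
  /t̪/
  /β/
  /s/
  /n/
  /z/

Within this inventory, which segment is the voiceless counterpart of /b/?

/p/

/b/ is a voiced bilabial stop.
The voiceless counterpart is a voiceless bilabial stop — in this inventory, /p/.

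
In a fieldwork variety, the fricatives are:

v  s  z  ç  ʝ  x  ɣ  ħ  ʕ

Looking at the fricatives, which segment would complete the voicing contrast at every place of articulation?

/f/

labiodental: voiceless —, voiced /v/.
alveolar: voiceless /s/, voiced /z/.
palatal: voiceless /ç/, voiced /ʝ/.
velar: voiceless /x/, voiced /ɣ/.
pharyngeal: voiceless /ħ/, voiced /ʕ/.
The labiodental row has no voiceless member, so the gap is the voiceless labiodental fricative /f/.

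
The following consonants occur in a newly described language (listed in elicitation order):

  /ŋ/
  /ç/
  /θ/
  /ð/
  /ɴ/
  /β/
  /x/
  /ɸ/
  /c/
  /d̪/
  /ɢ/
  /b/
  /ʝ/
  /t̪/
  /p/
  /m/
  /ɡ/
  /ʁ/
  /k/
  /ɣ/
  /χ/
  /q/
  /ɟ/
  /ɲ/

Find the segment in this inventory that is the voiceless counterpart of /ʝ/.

/ç/

/ʝ/ is a voiced palatal fricative.
The voiceless counterpart is a voiceless palatal fricative — in this inventory, /ç/.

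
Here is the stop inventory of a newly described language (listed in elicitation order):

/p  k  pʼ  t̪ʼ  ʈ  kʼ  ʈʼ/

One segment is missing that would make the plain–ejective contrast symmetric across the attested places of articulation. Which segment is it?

Plain: /p/ (bilabial), /ʈ/ (retroflex), /k/ (velar).
Ejective: /pʼ/ (bilabial), /t̪ʼ/ (dental), /ʈʼ/ (retroflex), /kʼ/ (velar).
The dental row has no plain member, so the gap is the plain dental stop /t̪/.

/t̪/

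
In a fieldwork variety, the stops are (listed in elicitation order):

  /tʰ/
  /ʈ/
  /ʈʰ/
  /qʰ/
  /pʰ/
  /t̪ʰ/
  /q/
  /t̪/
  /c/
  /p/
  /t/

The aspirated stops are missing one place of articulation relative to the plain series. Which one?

Plain: /p/ (bilabial), /t̪/ (dental), /t/ (alveolar), /ʈ/ (retroflex), /c/ (palatal), /q/ (uvular).
Aspirated: /pʰ/ (bilabial), /t̪ʰ/ (dental), /tʰ/ (alveolar), /ʈʰ/ (retroflex), /qʰ/ (uvular).
Every place of articulation has an aspirated member except palatal, where /cʰ/ would be expected.

palatal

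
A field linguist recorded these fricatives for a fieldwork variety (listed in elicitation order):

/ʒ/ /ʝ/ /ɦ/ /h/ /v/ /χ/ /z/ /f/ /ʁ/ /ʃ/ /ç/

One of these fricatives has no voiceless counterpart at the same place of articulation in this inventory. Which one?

/z/

Labiodental: /f/ ~ /v/
Postalveolar: /ʃ/ ~ /ʒ/
Palatal: /ç/ ~ /ʝ/
Uvular: /χ/ ~ /ʁ/
Glottal: /h/ ~ /ɦ/
Alveolar: only /z/ (voiced); no voiceless partner.
So /z/ is the unpaired segment.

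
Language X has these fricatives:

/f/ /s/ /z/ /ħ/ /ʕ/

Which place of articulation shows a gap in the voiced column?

labiodental

place of articulation  voiceless  voiced  
labiodental       f         —       
alveolar          s         z       
pharyngeal        ħ         ʕ       
Every place of articulation has a voiced member except labiodental, where /v/ would be expected.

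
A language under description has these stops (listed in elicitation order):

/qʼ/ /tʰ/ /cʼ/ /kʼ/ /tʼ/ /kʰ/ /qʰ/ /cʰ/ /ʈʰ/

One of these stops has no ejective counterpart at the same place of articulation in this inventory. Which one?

Alveolar: /tʰ/ ~ /tʼ/
Palatal: /cʰ/ ~ /cʼ/
Velar: /kʰ/ ~ /kʼ/
Uvular: /qʰ/ ~ /qʼ/
Retroflex: only /ʈʰ/ (aspirated); no ejective partner.
So /ʈʰ/ is the unpaired segment.

/ʈʰ/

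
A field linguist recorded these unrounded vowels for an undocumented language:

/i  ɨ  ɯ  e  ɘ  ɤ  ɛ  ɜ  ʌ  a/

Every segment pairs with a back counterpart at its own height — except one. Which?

High: /i/ ~ /ɨ/ ~ /ɯ/
High-mid: /e/ ~ /ɘ/ ~ /ɤ/
Low-mid: /ɛ/ ~ /ɜ/ ~ /ʌ/
Low: only /a/ (front); no back partner.
So /a/ is the unpaired segment.

/a/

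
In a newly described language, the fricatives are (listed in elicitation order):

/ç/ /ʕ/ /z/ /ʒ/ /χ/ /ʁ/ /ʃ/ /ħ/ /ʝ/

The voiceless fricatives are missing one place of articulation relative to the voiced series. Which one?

Voiceless: /ʃ/ (postalveolar), /ç/ (palatal), /χ/ (uvular), /ħ/ (pharyngeal).
Voiced: /z/ (alveolar), /ʒ/ (postalveolar), /ʝ/ (palatal), /ʁ/ (uvular), /ʕ/ (pharyngeal).
Every place of articulation has a voiceless member except alveolar, where /s/ would be expected.

alveolar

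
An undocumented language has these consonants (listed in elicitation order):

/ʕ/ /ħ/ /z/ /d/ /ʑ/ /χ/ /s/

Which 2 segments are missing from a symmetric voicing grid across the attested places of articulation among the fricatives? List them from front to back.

alveolar: voiceless /s/, voiced /z/.
alveolo-palatal: voiceless —, voiced /ʑ/.
uvular: voiceless /χ/, voiced —.
pharyngeal: voiceless /ħ/, voiced /ʕ/.
Gaps, from front to back: alveolo-palatal lacks voiceless (/ɕ/); uvular lacks voiced (/ʁ/).

/ɕ/, /ʁ/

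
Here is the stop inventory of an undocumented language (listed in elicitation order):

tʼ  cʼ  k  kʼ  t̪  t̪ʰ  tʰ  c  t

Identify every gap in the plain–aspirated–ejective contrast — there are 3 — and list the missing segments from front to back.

Plain: /t̪/ (dental), /t/ (alveolar), /c/ (palatal), /k/ (velar).
Aspirated: /t̪ʰ/ (dental), /tʰ/ (alveolar).
Ejective: /tʼ/ (alveolar), /cʼ/ (palatal), /kʼ/ (velar).
Gaps, from front to back: dental lacks ejective (/t̪ʼ/); palatal lacks aspirated (/cʰ/); velar lacks aspirated (/kʰ/).

/t̪ʼ/, /cʰ/, /kʰ/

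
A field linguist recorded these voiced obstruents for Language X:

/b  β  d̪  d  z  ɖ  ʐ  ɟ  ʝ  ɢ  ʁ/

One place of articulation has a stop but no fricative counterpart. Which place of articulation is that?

place of articulation  stop      fricative
bilabial          b         β       
dental            d̪        —       
alveolar          d         z       
retroflex         ɖ         ʐ       
palatal           ɟ         ʝ       
uvular            ɢ         ʁ       
Every place of articulation has a fricative member except dental, where /ð/ would be expected.

dental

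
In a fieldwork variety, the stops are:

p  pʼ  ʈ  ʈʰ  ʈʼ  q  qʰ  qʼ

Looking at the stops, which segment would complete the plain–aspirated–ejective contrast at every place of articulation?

place of articulation  plain     aspirated  ejective
bilabial          p         —         pʼ      
retroflex         ʈ         ʈʰ        ʈʼ      
uvular            q         qʰ        qʼ      
The bilabial row has no aspirated member, so the gap is the aspirated bilabial stop /pʰ/.

/pʰ/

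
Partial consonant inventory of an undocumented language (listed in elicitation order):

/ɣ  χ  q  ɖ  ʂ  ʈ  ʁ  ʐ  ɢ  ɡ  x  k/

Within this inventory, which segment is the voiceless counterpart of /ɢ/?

/q/

/ɢ/ is a voiced uvular stop.
The voiceless counterpart is a voiceless uvular stop — in this inventory, /q/.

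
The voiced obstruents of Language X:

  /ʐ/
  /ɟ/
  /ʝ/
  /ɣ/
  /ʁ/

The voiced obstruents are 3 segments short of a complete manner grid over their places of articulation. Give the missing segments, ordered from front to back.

Stop: /ɟ/ (palatal).
Fricative: /ʐ/ (retroflex), /ʝ/ (palatal), /ɣ/ (velar), /ʁ/ (uvular).
Gaps, from front to back: retroflex lacks stop (/ɖ/); velar lacks stop (/ɡ/); uvular lacks stop (/ɢ/).

/ɖ/, /ɡ/, /ɢ/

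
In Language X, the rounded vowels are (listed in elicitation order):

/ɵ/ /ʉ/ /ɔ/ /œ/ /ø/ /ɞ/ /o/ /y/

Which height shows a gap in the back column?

Front: /y/ (high), /ø/ (high-mid), /œ/ (low-mid).
Central: /ʉ/ (high), /ɵ/ (high-mid), /ɞ/ (low-mid).
Back: /o/ (high-mid), /ɔ/ (low-mid).
Every height has a back member except high, where /u/ would be expected.

high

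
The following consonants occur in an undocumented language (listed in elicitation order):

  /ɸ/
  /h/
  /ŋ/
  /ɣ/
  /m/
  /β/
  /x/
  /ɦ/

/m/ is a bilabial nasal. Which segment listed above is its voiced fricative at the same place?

The voiced fricative at the same place is a voiced bilabial fricative — in this inventory, /β/.

/β/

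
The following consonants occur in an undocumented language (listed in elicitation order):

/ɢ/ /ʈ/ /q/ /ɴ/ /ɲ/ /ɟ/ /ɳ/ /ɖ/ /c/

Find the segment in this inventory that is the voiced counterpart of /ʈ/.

/ʈ/ is a voiceless retroflex stop.
The voiced counterpart is a voiced retroflex stop — in this inventory, /ɖ/.

/ɖ/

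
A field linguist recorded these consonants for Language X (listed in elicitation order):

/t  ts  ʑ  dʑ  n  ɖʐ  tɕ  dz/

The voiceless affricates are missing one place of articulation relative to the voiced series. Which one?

retroflex

place of articulation  voiceless  voiced  
alveolar          ts        dz      
retroflex         —         ɖʐ      
alveolo-palatal   tɕ        dʑ      
Every place of articulation has a voiceless member except retroflex, where /ʈʂ/ would be expected.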